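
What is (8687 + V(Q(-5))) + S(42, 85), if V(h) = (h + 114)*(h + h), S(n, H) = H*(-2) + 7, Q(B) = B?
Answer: 7434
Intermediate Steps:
S(n, H) = 7 - 2*H (S(n, H) = -2*H + 7 = 7 - 2*H)
V(h) = 2*h*(114 + h) (V(h) = (114 + h)*(2*h) = 2*h*(114 + h))
(8687 + V(Q(-5))) + S(42, 85) = (8687 + 2*(-5)*(114 - 5)) + (7 - 2*85) = (8687 + 2*(-5)*109) + (7 - 170) = (8687 - 1090) - 163 = 7597 - 163 = 7434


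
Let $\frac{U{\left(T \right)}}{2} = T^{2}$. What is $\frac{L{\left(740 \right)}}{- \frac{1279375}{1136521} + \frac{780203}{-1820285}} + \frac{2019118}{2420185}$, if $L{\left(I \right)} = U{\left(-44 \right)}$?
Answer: $- \frac{9690034053993586103958}{3891105938761926515} \approx -2490.3$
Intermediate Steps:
$U{\left(T \right)} = 2 T^{2}$
$L{\left(I \right)} = 3872$ ($L{\left(I \right)} = 2 \left(-44\right)^{2} = 2 \cdot 1936 = 3872$)
$\frac{L{\left(740 \right)}}{- \frac{1279375}{1136521} + \frac{780203}{-1820285}} + \frac{2019118}{2420185} = \frac{3872}{- \frac{1279375}{1136521} + \frac{780203}{-1820285}} + \frac{2019118}{2420185} = \frac{3872}{\left(-1279375\right) \frac{1}{1136521} + 780203 \left(- \frac{1}{1820285}\right)} + 2019118 \cdot \frac{1}{2420185} = \frac{3872}{- \frac{1279375}{1136521} - \frac{780203}{1820285}} + \frac{2019118}{2420185} = \frac{3872}{- \frac{3215544215638}{2068792128485}} + \frac{2019118}{2420185} = 3872 \left(- \frac{2068792128485}{3215544215638}\right) + \frac{2019118}{2420185} = - \frac{4005181560746960}{1607772107819} + \frac{2019118}{2420185} = - \frac{9690034053993586103958}{3891105938761926515}$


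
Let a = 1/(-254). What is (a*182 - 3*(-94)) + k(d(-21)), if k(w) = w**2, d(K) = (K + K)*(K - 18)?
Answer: 340782311/127 ≈ 2.6833e+6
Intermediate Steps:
d(K) = 2*K*(-18 + K) (d(K) = (2*K)*(-18 + K) = 2*K*(-18 + K))
a = -1/254 ≈ -0.0039370
(a*182 - 3*(-94)) + k(d(-21)) = (-1/254*182 - 3*(-94)) + (2*(-21)*(-18 - 21))**2 = (-91/127 + 282) + (2*(-21)*(-39))**2 = 35723/127 + 1638**2 = 35723/127 + 2683044 = 340782311/127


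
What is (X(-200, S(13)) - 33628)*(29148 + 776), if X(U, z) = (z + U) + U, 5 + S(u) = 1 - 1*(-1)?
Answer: -1018343644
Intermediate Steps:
S(u) = -3 (S(u) = -5 + (1 - 1*(-1)) = -5 + (1 + 1) = -5 + 2 = -3)
X(U, z) = z + 2*U (X(U, z) = (U + z) + U = z + 2*U)
(X(-200, S(13)) - 33628)*(29148 + 776) = ((-3 + 2*(-200)) - 33628)*(29148 + 776) = ((-3 - 400) - 33628)*29924 = (-403 - 33628)*29924 = -34031*29924 = -1018343644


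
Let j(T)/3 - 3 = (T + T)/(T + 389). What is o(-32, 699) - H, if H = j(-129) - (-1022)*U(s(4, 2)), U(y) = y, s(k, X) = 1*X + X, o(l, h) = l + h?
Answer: -445513/130 ≈ -3427.0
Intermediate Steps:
o(l, h) = h + l
s(k, X) = 2*X (s(k, X) = X + X = 2*X)
j(T) = 9 + 6*T/(389 + T) (j(T) = 9 + 3*((T + T)/(T + 389)) = 9 + 3*((2*T)/(389 + T)) = 9 + 3*(2*T/(389 + T)) = 9 + 6*T/(389 + T))
H = 532223/130 (H = 3*(1167 + 5*(-129))/(389 - 129) - (-1022)*2*2 = 3*(1167 - 645)/260 - (-1022)*4 = 3*(1/260)*522 - 1*(-4088) = 783/130 + 4088 = 532223/130 ≈ 4094.0)
o(-32, 699) - H = (699 - 32) - 1*532223/130 = 667 - 532223/130 = -445513/130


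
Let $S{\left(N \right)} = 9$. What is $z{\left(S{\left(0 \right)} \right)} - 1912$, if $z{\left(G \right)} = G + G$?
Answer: $-1894$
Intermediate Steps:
$z{\left(G \right)} = 2 G$
$z{\left(S{\left(0 \right)} \right)} - 1912 = 2 \cdot 9 - 1912 = 18 - 1912 = -1894$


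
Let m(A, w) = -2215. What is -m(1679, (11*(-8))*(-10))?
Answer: 2215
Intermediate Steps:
-m(1679, (11*(-8))*(-10)) = -1*(-2215) = 2215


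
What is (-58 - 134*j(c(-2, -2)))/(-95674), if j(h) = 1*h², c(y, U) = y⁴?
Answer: 17181/47837 ≈ 0.35916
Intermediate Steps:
j(h) = h²
(-58 - 134*j(c(-2, -2)))/(-95674) = (-58 - 134*((-2)⁴)²)/(-95674) = (-58 - 134*16²)*(-1/95674) = (-58 - 134*256)*(-1/95674) = (-58 - 34304)*(-1/95674) = -34362*(-1/95674) = 17181/47837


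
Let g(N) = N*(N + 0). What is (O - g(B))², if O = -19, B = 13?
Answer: 35344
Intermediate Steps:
g(N) = N² (g(N) = N*N = N²)
(O - g(B))² = (-19 - 1*13²)² = (-19 - 1*169)² = (-19 - 169)² = (-188)² = 35344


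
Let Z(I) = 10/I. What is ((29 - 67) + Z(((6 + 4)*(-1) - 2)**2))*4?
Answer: -2731/18 ≈ -151.72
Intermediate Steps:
((29 - 67) + Z(((6 + 4)*(-1) - 2)**2))*4 = ((29 - 67) + 10/(((6 + 4)*(-1) - 2)**2))*4 = (-38 + 10/((10*(-1) - 2)**2))*4 = (-38 + 10/((-10 - 2)**2))*4 = (-38 + 10/((-12)**2))*4 = (-38 + 10/144)*4 = (-38 + 10*(1/144))*4 = (-38 + 5/72)*4 = -2731/72*4 = -2731/18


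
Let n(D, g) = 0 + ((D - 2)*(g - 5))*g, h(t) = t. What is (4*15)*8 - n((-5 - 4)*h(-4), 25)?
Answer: -16520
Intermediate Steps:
n(D, g) = g*(-5 + g)*(-2 + D) (n(D, g) = 0 + ((-2 + D)*(-5 + g))*g = 0 + ((-5 + g)*(-2 + D))*g = 0 + g*(-5 + g)*(-2 + D) = g*(-5 + g)*(-2 + D))
(4*15)*8 - n((-5 - 4)*h(-4), 25) = (4*15)*8 - 25*(10 - 5*(-5 - 4)*(-4) - 2*25 + ((-5 - 4)*(-4))*25) = 60*8 - 25*(10 - (-45)*(-4) - 50 - 9*(-4)*25) = 480 - 25*(10 - 5*36 - 50 + 36*25) = 480 - 25*(10 - 180 - 50 + 900) = 480 - 25*680 = 480 - 1*17000 = 480 - 17000 = -16520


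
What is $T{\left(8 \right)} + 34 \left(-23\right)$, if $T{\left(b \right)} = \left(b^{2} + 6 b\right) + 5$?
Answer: $-665$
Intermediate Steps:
$T{\left(b \right)} = 5 + b^{2} + 6 b$
$T{\left(8 \right)} + 34 \left(-23\right) = \left(5 + 8^{2} + 6 \cdot 8\right) + 34 \left(-23\right) = \left(5 + 64 + 48\right) - 782 = 117 - 782 = -665$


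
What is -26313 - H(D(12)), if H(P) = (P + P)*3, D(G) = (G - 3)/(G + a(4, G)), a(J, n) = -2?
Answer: -131592/5 ≈ -26318.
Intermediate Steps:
D(G) = (-3 + G)/(-2 + G) (D(G) = (G - 3)/(G - 2) = (-3 + G)/(-2 + G))
H(P) = 6*P (H(P) = (2*P)*3 = 6*P)
-26313 - H(D(12)) = -26313 - 6*(-3 + 12)/(-2 + 12) = -26313 - 6*9/10 = -26313 - 1*27/5 = -26313 - 27/5 = -131592/5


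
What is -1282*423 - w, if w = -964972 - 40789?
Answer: 463475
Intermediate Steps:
w = -1005761
-1282*423 - w = -1282*423 - 1*(-1005761) = -542286 + 1005761 = 463475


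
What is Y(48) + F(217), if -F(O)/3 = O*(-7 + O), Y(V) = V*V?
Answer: -134406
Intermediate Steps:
Y(V) = V**2
F(O) = -3*O*(-7 + O)
Y(48) + F(217) = 48**2 + 3*217*(7 - 1*217) = 2304 + 3*217*(7 - 217) = 2304 + 3*217*(-210) = 2304 - 136710 = -134406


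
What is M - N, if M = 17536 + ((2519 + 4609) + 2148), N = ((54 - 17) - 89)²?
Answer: 24108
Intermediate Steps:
N = 2704 (N = (37 - 89)² = (-52)² = 2704)
M = 26812 (M = 17536 + (7128 + 2148) = 17536 + 9276 = 26812)
M - N = 26812 - 1*2704 = 26812 - 2704 = 24108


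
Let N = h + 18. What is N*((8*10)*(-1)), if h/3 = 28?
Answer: -8160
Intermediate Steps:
h = 84 (h = 3*28 = 84)
N = 102 (N = 84 + 18 = 102)
N*((8*10)*(-1)) = 102*((8*10)*(-1)) = 102*(80*(-1)) = 102*(-80) = -8160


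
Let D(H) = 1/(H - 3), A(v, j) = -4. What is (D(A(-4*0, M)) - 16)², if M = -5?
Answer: 12769/49 ≈ 260.59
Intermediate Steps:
D(H) = 1/(-3 + H)
(D(A(-4*0, M)) - 16)² = (1/(-3 - 4) - 16)² = (1/(-7) - 16)² = (-⅐ - 16)² = (-113/7)² = 12769/49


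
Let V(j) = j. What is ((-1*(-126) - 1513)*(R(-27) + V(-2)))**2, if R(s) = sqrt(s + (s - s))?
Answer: -44246687 - 23085228*I*sqrt(3) ≈ -4.4247e+7 - 3.9985e+7*I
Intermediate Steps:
R(s) = sqrt(s) (R(s) = sqrt(s + 0) = sqrt(s))
((-1*(-126) - 1513)*(R(-27) + V(-2)))**2 = ((-1*(-126) - 1513)*(sqrt(-27) - 2))**2 = ((126 - 1513)*(3*I*sqrt(3) - 2))**2 = (-1387*(-2 + 3*I*sqrt(3)))**2 = (2774 - 4161*I*sqrt(3))**2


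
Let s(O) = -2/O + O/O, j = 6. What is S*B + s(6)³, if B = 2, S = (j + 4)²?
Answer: 5408/27 ≈ 200.30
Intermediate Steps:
s(O) = 1 - 2/O (s(O) = -2/O + 1 = 1 - 2/O)
S = 100 (S = (6 + 4)² = 10² = 100)
S*B + s(6)³ = 100*2 + ((-2 + 6)/6)³ = 200 + ((⅙)*4)³ = 200 + (⅔)³ = 200 + 8/27 = 5408/27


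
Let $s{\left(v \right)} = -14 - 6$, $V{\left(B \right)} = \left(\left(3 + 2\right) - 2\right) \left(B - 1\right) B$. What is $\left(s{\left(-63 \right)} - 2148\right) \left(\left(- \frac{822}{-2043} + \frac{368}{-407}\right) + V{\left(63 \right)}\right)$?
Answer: $- \frac{7041021873088}{277167} \approx -2.5404 \cdot 10^{7}$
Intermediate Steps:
$V{\left(B \right)} = B \left(-3 + 3 B\right)$ ($V{\left(B \right)} = \left(5 - 2\right) \left(-1 + B\right) B = 3 \left(-1 + B\right) B = \left(-3 + 3 B\right) B = B \left(-3 + 3 B\right)$)
$s{\left(v \right)} = -20$ ($s{\left(v \right)} = -14 - 6 = -20$)
$\left(s{\left(-63 \right)} - 2148\right) \left(\left(- \frac{822}{-2043} + \frac{368}{-407}\right) + V{\left(63 \right)}\right) = \left(-20 - 2148\right) \left(\left(- \frac{822}{-2043} + \frac{368}{-407}\right) + 3 \cdot 63 \left(-1 + 63\right)\right) = - 2168 \left(\left(\left(-822\right) \left(- \frac{1}{2043}\right) + 368 \left(- \frac{1}{407}\right)\right) + 3 \cdot 63 \cdot 62\right) = - 2168 \left(\left(\frac{274}{681} - \frac{368}{407}\right) + 11718\right) = - 2168 \left(- \frac{139090}{277167} + 11718\right) = \left(-2168\right) \frac{3247703816}{277167} = - \frac{7041021873088}{277167}$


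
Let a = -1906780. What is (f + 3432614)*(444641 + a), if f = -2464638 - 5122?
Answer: -1407826384706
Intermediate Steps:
f = -2469760
(f + 3432614)*(444641 + a) = (-2469760 + 3432614)*(444641 - 1906780) = 962854*(-1462139) = -1407826384706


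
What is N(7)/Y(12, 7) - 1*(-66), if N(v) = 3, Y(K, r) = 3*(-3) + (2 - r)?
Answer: 921/14 ≈ 65.786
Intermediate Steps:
Y(K, r) = -7 - r (Y(K, r) = -9 + (2 - r) = -7 - r)
N(7)/Y(12, 7) - 1*(-66) = 3/(-7 - 1*7) - 1*(-66) = 3/(-7 - 7) + 66 = 3/(-14) + 66 = 3*(-1/14) + 66 = -3/14 + 66 = 921/14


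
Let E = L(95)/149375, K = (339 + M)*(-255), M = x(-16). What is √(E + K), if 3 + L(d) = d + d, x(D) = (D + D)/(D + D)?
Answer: I*√3095244142807/5975 ≈ 294.45*I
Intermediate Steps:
x(D) = 1 (x(D) = (2*D)/((2*D)) = (2*D)*(1/(2*D)) = 1)
M = 1
L(d) = -3 + 2*d (L(d) = -3 + (d + d) = -3 + 2*d)
K = -86700 (K = (339 + 1)*(-255) = 340*(-255) = -86700)
E = 187/149375 (E = (-3 + 2*95)/149375 = (-3 + 190)*(1/149375) = 187*(1/149375) = 187/149375 ≈ 0.0012519)
√(E + K) = √(187/149375 - 86700) = √(-12950812313/149375) = I*√3095244142807/5975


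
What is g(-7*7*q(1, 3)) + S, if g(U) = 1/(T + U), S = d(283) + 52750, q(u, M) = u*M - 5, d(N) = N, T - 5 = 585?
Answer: 36486705/688 ≈ 53033.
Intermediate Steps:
T = 590 (T = 5 + 585 = 590)
q(u, M) = -5 + M*u (q(u, M) = M*u - 5 = -5 + M*u)
S = 53033 (S = 283 + 52750 = 53033)
g(U) = 1/(590 + U)
g(-7*7*q(1, 3)) + S = 1/(590 - 7*7*(-5 + 3*1)) + 53033 = 1/(590 - 49*(-5 + 3)) + 53033 = 1/(590 - 49*(-2)) + 53033 = 1/(590 - 1*(-98)) + 53033 = 1/(590 + 98) + 53033 = 1/688 + 53033 = 36486705/688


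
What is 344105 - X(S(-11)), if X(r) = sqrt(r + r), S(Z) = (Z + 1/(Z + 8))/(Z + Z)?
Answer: 344105 - sqrt(1122)/33 ≈ 3.4410e+5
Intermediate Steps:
S(Z) = (Z + 1/(8 + Z))/(2*Z) (S(Z) = (Z + 1/(8 + Z))/((2*Z)) = (Z + 1/(8 + Z))*(1/(2*Z)) = (Z + 1/(8 + Z))/(2*Z))
X(r) = sqrt(2)*sqrt(r) (X(r) = sqrt(2*r) = sqrt(2)*sqrt(r))
344105 - X(S(-11)) = 344105 - sqrt(2)*sqrt((1/2)*(1 + (-11)**2 + 8*(-11))/(-11*(8 - 11))) = 344105 - sqrt(2)*sqrt((1/2)*(-1/11)*(1 + 121 - 88)/(-3)) = 344105 - sqrt(2)*sqrt((1/2)*(-1/11)*(-1/3)*34) = 344105 - sqrt(2)*sqrt(17/33) = 344105 - sqrt(2)*sqrt(561)/33 = 344105 - sqrt(1122)/33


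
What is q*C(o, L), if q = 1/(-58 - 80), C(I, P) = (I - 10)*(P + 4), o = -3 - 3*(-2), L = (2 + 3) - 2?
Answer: 49/138 ≈ 0.35507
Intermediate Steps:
L = 3 (L = 5 - 2 = 3)
o = 3 (o = -3 + 6 = 3)
C(I, P) = (-10 + I)*(4 + P)
q = -1/138 (q = 1/(-138) = -1/138 ≈ -0.0072464)
q*C(o, L) = -(-40 - 10*3 + 4*3 + 3*3)/138 = -(-40 - 30 + 12 + 9)/138 = -1/138*(-49) = 49/138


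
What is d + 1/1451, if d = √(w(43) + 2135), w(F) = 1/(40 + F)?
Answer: 1/1451 + √14708098/83 ≈ 46.207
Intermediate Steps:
d = √14708098/83 (d = √(1/(40 + 43) + 2135) = √(1/83 + 2135) = √(177206/83) = √14708098/83 ≈ 46.206)
d + 1/1451 = √14708098/83 + 1/1451 = 1/1451 + √14708098/83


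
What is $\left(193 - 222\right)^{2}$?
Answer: $841$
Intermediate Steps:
$\left(193 - 222\right)^{2} = \left(-29\right)^{2} = 841$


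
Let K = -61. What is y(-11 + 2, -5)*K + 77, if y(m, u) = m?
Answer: 626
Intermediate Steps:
y(-11 + 2, -5)*K + 77 = (-11 + 2)*(-61) + 77 = -9*(-61) + 77 = 549 + 77 = 626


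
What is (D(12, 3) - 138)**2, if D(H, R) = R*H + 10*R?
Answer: 5184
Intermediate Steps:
D(H, R) = 10*R + H*R (D(H, R) = H*R + 10*R = 10*R + H*R)
(D(12, 3) - 138)**2 = (3*(10 + 12) - 138)**2 = (3*22 - 138)**2 = (66 - 138)**2 = (-72)**2 = 5184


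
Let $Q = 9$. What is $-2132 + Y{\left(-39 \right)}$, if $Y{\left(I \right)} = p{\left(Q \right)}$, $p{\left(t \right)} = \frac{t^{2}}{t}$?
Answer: $-2123$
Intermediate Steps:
$p{\left(t \right)} = t$
$Y{\left(I \right)} = 9$
$-2132 + Y{\left(-39 \right)} = -2132 + 9 = -2123$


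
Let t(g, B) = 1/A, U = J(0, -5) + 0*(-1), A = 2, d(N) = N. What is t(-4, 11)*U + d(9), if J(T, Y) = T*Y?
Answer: 9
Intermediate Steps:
U = 0 (U = 0*(-5) + 0*(-1) = 0 + 0 = 0)
t(g, B) = ½ (t(g, B) = 1/2 = ½)
t(-4, 11)*U + d(9) = (½)*0 + 9 = 0 + 9 = 9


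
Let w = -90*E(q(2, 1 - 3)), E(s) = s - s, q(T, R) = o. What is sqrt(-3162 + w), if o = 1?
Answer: I*sqrt(3162) ≈ 56.232*I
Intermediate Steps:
q(T, R) = 1
E(s) = 0
w = 0 (w = -90*0 = 0)
sqrt(-3162 + w) = sqrt(-3162 + 0) = sqrt(-3162) = I*sqrt(3162)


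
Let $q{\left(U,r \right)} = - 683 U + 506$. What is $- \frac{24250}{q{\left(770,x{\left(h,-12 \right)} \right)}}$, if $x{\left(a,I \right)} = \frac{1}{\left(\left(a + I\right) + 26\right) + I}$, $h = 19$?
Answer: $\frac{12125}{262702} \approx 0.046155$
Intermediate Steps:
$x{\left(a,I \right)} = \frac{1}{26 + a + 2 I}$ ($x{\left(a,I \right)} = \frac{1}{\left(\left(I + a\right) + 26\right) + I} = \frac{1}{\left(26 + I + a\right) + I} = \frac{1}{26 + a + 2 I}$)
$q{\left(U,r \right)} = 506 - 683 U$
$- \frac{24250}{q{\left(770,x{\left(h,-12 \right)} \right)}} = - \frac{24250}{506 - 525910} = - \frac{24250}{-525404} = \left(-24250\right) \left(- \frac{1}{525404}\right) = \frac{12125}{262702}$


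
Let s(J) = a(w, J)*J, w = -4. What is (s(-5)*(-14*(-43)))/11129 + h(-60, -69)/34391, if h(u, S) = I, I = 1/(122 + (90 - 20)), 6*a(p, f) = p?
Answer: 4416725203/24495196096 ≈ 0.18031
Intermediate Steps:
a(p, f) = p/6
s(J) = -2*J/3 (s(J) = ((⅙)*(-4))*J = -2*J/3)
I = 1/192 (I = 1/(122 + 70) = 1/192 ≈ 0.0052083)
h(u, S) = 1/192
(s(-5)*(-14*(-43)))/11129 + h(-60, -69)/34391 = ((-⅔*(-5))*(-14*(-43)))/11129 + (1/192)/34391 = ((10/3)*602)*(1/11129) + (1/192)*(1/34391) = (6020/3)*(1/11129) + 1/6603072 = 6020/33387 + 1/6603072 = 4416725203/24495196096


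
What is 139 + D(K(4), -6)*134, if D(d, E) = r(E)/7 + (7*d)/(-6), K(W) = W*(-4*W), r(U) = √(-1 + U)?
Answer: 30433/3 + 134*I*√7/7 ≈ 10144.0 + 50.647*I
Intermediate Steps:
K(W) = -4*W²
D(d, E) = -7*d/6 + √(-1 + E)/7 (D(d, E) = √(-1 + E)/7 + (7*d)/(-6) = √(-1 + E)*(⅐) + (7*d)*(-⅙) = √(-1 + E)/7 - 7*d/6 = -7*d/6 + √(-1 + E)/7)
139 + D(K(4), -6)*134 = 139 + (-(-14)*4²/3 + √(-1 - 6)/7)*134 = 139 + (-(-14)*16/3 + √(-7)/7)*134 = 139 + (-7/6*(-64) + (I*√7)/7)*134 = 139 + (224/3 + I*√7/7)*134 = 139 + (30016/3 + 134*I*√7/7) = 30433/3 + 134*I*√7/7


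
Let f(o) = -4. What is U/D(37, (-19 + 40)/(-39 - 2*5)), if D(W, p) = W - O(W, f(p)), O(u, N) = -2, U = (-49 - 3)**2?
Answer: 208/3 ≈ 69.333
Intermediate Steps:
U = 2704 (U = (-52)**2 = 2704)
D(W, p) = 2 + W (D(W, p) = W - 1*(-2) = W + 2 = 2 + W)
U/D(37, (-19 + 40)/(-39 - 2*5)) = 2704/(2 + 37) = 2704/39 = 2704*(1/39) = 208/3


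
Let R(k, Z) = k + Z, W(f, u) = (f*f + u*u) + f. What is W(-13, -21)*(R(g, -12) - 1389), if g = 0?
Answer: -836397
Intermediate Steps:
W(f, u) = f + f² + u² (W(f, u) = (f² + u²) + f = f + f² + u²)
R(k, Z) = Z + k
W(-13, -21)*(R(g, -12) - 1389) = (-13 + (-13)² + (-21)²)*((-12 + 0) - 1389) = (-13 + 169 + 441)*(-12 - 1389) = 597*(-1401) = -836397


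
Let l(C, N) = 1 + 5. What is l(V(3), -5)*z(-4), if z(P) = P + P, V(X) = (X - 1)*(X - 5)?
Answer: -48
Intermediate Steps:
V(X) = (-1 + X)*(-5 + X)
z(P) = 2*P
l(C, N) = 6
l(V(3), -5)*z(-4) = 6*(2*(-4)) = 6*(-8) = -48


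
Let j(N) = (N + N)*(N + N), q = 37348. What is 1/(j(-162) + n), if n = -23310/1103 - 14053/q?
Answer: 41194844/4323583861405 ≈ 9.5279e-6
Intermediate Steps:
j(N) = 4*N² (j(N) = (2*N)*(2*N) = 4*N²)
n = -886082339/41194844 (n = -23310/1103 - 14053/37348 = -886082339/41194844 ≈ -21.510)
1/(j(-162) + n) = 1/(4*(-162)² - 886082339/41194844) = 1/(4*26244 - 886082339/41194844) = 1/(104976 - 886082339/41194844) = 1/(4323583861405/41194844) = 41194844/4323583861405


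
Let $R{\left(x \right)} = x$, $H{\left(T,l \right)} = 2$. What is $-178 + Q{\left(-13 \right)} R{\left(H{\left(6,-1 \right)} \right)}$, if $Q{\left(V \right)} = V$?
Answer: $-204$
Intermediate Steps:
$-178 + Q{\left(-13 \right)} R{\left(H{\left(6,-1 \right)} \right)} = -178 - 26 = -204$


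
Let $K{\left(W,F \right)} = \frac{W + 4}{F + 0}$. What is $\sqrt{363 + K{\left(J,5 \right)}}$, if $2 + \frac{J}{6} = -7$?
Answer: $\sqrt{353} \approx 18.788$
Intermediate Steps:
$J = -54$ ($J = -12 + 6 \left(-7\right) = -12 - 42 = -54$)
$K{\left(W,F \right)} = \frac{4 + W}{F}$
$\sqrt{363 + K{\left(J,5 \right)}} = \sqrt{363 + \frac{4 - 54}{5}} = \sqrt{363 + \frac{1}{5} \left(-50\right)} = \sqrt{363 - 10} = \sqrt{353}$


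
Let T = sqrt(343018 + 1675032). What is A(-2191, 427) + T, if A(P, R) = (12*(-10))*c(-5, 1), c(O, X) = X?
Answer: -120 + 5*sqrt(80722) ≈ 1300.6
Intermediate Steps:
T = 5*sqrt(80722) (T = sqrt(2018050) = 5*sqrt(80722) ≈ 1420.6)
A(P, R) = -120 (A(P, R) = (12*(-10))*1 = -120*1 = -120)
A(-2191, 427) + T = -120 + 5*sqrt(80722)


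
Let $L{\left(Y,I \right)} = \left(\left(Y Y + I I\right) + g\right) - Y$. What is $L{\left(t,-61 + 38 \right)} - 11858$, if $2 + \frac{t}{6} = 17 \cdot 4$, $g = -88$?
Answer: $145003$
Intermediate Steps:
$t = 396$ ($t = -12 + 6 \cdot 17 \cdot 4 = -12 + 6 \cdot 68 = -12 + 408 = 396$)
$L{\left(Y,I \right)} = -88 + I^{2} + Y^{2} - Y$ ($L{\left(Y,I \right)} = \left(\left(Y Y + I I\right) - 88\right) - Y = \left(\left(Y^{2} + I^{2}\right) - 88\right) - Y = \left(\left(I^{2} + Y^{2}\right) - 88\right) - Y = \left(-88 + I^{2} + Y^{2}\right) - Y = -88 + I^{2} + Y^{2} - Y$)
$L{\left(t,-61 + 38 \right)} - 11858 = \left(-88 + \left(-61 + 38\right)^{2} + 396^{2} - 396\right) - 11858 = \left(-88 + \left(-23\right)^{2} + 156816 - 396\right) - 11858 = \left(-88 + 529 + 156816 - 396\right) - 11858 = 156861 - 11858 = 145003$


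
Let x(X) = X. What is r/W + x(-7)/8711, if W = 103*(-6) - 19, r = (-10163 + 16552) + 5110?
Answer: -100172248/5548907 ≈ -18.053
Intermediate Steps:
r = 11499 (r = 6389 + 5110 = 11499)
W = -637 (W = -618 - 19 = -637)
r/W + x(-7)/8711 = 11499/(-637) - 7/8711 = 11499*(-1/637) - 7*1/8711 = -11499/637 - 7/8711 = -100172248/5548907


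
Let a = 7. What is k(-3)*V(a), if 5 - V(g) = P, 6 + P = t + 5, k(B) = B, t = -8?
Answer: -42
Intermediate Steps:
P = -9 (P = -6 + (-8 + 5) = -6 - 3 = -9)
V(g) = 14 (V(g) = 5 - 1*(-9) = 5 + 9 = 14)
k(-3)*V(a) = -3*14 = -42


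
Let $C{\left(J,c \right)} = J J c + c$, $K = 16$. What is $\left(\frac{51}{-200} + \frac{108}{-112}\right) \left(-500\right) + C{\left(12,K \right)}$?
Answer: $\frac{41015}{14} \approx 2929.6$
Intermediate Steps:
$C{\left(J,c \right)} = c + c J^{2}$ ($C{\left(J,c \right)} = J^{2} c + c = c J^{2} + c = c + c J^{2}$)
$\left(\frac{51}{-200} + \frac{108}{-112}\right) \left(-500\right) + C{\left(12,K \right)} = \left(\frac{51}{-200} + \frac{108}{-112}\right) \left(-500\right) + 16 \left(1 + 12^{2}\right) = \left(51 \left(- \frac{1}{200}\right) + 108 \left(- \frac{1}{112}\right)\right) \left(-500\right) + 16 \left(1 + 144\right) = \left(- \frac{51}{200} - \frac{27}{28}\right) \left(-500\right) + 16 \cdot 145 = \left(- \frac{1707}{1400}\right) \left(-500\right) + 2320 = \frac{8535}{14} + 2320 = \frac{41015}{14}$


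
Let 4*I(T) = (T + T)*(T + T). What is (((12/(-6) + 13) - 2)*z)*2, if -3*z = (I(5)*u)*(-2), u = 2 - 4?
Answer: -600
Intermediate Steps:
u = -2
I(T) = T² (I(T) = ((T + T)*(T + T))/4 = ((2*T)*(2*T))/4 = (4*T²)/4 = T²)
z = -100/3 (z = -5²*(-2)*(-2)/3 = -25*(-2)*(-2)/3 = -(-50)*(-2)/3 = -⅓*100 = -100/3 ≈ -33.333)
(((12/(-6) + 13) - 2)*z)*2 = (((12/(-6) + 13) - 2)*(-100/3))*2 = (((12*(-⅙) + 13) - 2)*(-100/3))*2 = (((-2 + 13) - 2)*(-100/3))*2 = ((11 - 2)*(-100/3))*2 = (9*(-100/3))*2 = -300*2 = -600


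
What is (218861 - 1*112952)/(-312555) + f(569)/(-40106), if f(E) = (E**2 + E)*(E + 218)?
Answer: -13297199264234/2089221805 ≈ -6364.7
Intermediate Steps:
f(E) = (218 + E)*(E + E**2) (f(E) = (E + E**2)*(218 + E) = (218 + E)*(E + E**2))
(218861 - 1*112952)/(-312555) + f(569)/(-40106) = (218861 - 1*112952)/(-312555) + (569*(218 + 569**2 + 219*569))/(-40106) = (218861 - 112952)*(-1/312555) + (569*(218 + 323761 + 124611))*(-1/40106) = 105909*(-1/312555) + (569*448590)*(-1/40106) = -35303/104185 + 255247710*(-1/40106) = -35303/104185 - 127623855/20053 = -13297199264234/2089221805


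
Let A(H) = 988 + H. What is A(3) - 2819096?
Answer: -2818105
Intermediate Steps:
A(3) - 2819096 = (988 + 3) - 2819096 = 991 - 2819096 = -2818105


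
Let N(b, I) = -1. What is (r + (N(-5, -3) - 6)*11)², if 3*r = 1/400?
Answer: 8537575201/1440000 ≈ 5928.9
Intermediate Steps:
r = 1/1200 (r = (⅓)/400 = (⅓)*(1/400) = 1/1200 ≈ 0.00083333)
(r + (N(-5, -3) - 6)*11)² = (1/1200 + (-1 - 6)*11)² = (1/1200 - 7*11)² = (1/1200 - 77)² = (-92399/1200)² = 8537575201/1440000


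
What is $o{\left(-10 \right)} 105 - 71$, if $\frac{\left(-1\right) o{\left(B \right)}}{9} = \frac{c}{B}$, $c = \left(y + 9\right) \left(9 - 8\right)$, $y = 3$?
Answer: $1063$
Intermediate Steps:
$c = 12$ ($c = \left(3 + 9\right) \left(9 - 8\right) = 12 \cdot 1 = 12$)
$o{\left(B \right)} = - \frac{108}{B}$ ($o{\left(B \right)} = - 9 \frac{12}{B} = - \frac{108}{B}$)
$o{\left(-10 \right)} 105 - 71 = - \frac{108}{-10} \cdot 105 - 71 = \left(-108\right) \left(- \frac{1}{10}\right) 105 - 71 = \frac{54}{5} \cdot 105 - 71 = 1134 - 71 = 1063$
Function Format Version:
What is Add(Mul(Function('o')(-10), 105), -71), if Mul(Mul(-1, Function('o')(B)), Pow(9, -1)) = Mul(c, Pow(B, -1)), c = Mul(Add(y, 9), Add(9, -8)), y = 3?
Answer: 1063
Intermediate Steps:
c = 12 (c = Mul(Add(3, 9), Add(9, -8)) = Mul(12, 1) = 12)
Function('o')(B) = Mul(-108, Pow(B, -1)) (Function('o')(B) = Mul(-9, Mul(12, Pow(B, -1))) = Mul(-108, Pow(B, -1)))
Add(Mul(Function('o')(-10), 105), -71) = Add(Mul(Mul(-108, Pow(-10, -1)), 105), -71) = Add(Mul(Mul(-108, Rational(-1, 10)), 105), -71) = Add(Mul(Rational(54, 5), 105), -71) = Add(1134, -71) = 1063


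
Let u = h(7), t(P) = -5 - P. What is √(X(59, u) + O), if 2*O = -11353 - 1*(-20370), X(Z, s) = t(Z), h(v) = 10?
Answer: √17778/2 ≈ 66.667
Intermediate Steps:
u = 10
X(Z, s) = -5 - Z
O = 9017/2 (O = (-11353 - 1*(-20370))/2 = (-11353 + 20370)/2 = (½)*9017 = 9017/2 ≈ 4508.5)
√(X(59, u) + O) = √((-5 - 1*59) + 9017/2) = √((-5 - 59) + 9017/2) = √(-64 + 9017/2) = √(8889/2) = √17778/2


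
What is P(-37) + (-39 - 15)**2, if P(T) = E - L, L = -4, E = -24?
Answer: 2896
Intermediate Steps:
P(T) = -20 (P(T) = -24 - 1*(-4) = -24 + 4 = -20)
P(-37) + (-39 - 15)**2 = -20 + (-39 - 15)**2 = -20 + (-54)**2 = -20 + 2916 = 2896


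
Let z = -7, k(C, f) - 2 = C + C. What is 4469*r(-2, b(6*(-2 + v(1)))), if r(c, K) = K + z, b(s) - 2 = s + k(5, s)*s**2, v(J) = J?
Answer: 1881449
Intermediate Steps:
k(C, f) = 2 + 2*C (k(C, f) = 2 + (C + C) = 2 + 2*C)
b(s) = 2 + s + 12*s**2 (b(s) = 2 + (s + (2 + 2*5)*s**2) = 2 + (s + (2 + 10)*s**2) = 2 + (s + 12*s**2) = 2 + s + 12*s**2)
r(c, K) = -7 + K (r(c, K) = K - 7 = -7 + K)
4469*r(-2, b(6*(-2 + v(1)))) = 4469*(-7 + (2 + 6*(-2 + 1) + 12*(6*(-2 + 1))**2)) = 4469*(-7 + (2 + 6*(-1) + 12*(6*(-1))**2)) = 4469*(-7 + (2 - 6 + 12*(-6)**2)) = 4469*(-7 + (2 - 6 + 12*36)) = 4469*(-7 + (2 - 6 + 432)) = 4469*(-7 + 428) = 4469*421 = 1881449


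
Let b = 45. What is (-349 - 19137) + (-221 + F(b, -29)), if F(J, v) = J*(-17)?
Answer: -20472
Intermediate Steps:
F(J, v) = -17*J
(-349 - 19137) + (-221 + F(b, -29)) = (-349 - 19137) + (-221 - 17*45) = -19486 + (-221 - 765) = -19486 - 986 = -20472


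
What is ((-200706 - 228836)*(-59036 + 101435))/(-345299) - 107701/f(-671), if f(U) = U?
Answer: 1114322049247/21063239 ≈ 52904.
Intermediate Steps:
((-200706 - 228836)*(-59036 + 101435))/(-345299) - 107701/f(-671) = ((-200706 - 228836)*(-59036 + 101435))/(-345299) - 107701/(-671) = -429542*42399*(-1/345299) - 107701*(-1/671) = -18212151258*(-1/345299) + 9791/61 = 18212151258/345299 + 9791/61 = 1114322049247/21063239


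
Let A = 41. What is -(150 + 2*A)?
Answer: -232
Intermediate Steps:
-(150 + 2*A) = -(150 + 2*41) = -(150 + 82) = -1*232 = -232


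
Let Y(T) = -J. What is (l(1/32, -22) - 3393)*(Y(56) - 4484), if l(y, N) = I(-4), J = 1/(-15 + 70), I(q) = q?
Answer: 837771537/55 ≈ 1.5232e+7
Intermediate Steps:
J = 1/55 ≈ 0.018182
l(y, N) = -4
Y(T) = -1/55 (Y(T) = -1*1/55 = -1/55)
(l(1/32, -22) - 3393)*(Y(56) - 4484) = (-4 - 3393)*(-1/55 - 4484) = -3397*(-246621/55) = 837771537/55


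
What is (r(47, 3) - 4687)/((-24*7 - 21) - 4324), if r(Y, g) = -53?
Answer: 4740/4513 ≈ 1.0503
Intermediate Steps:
(r(47, 3) - 4687)/((-24*7 - 21) - 4324) = (-53 - 4687)/((-24*7 - 21) - 4324) = -4740/((-168 - 21) - 4324) = -4740/(-189 - 4324) = -4740/(-4513) = -4740*(-1/4513) = 4740/4513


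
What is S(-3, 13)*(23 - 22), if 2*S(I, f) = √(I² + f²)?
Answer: √178/2 ≈ 6.6708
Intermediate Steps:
S(I, f) = √(I² + f²)/2
S(-3, 13)*(23 - 22) = (√((-3)² + 13²)/2)*(23 - 22) = (√(9 + 169)/2)*1 = (√178/2)*1 = √178/2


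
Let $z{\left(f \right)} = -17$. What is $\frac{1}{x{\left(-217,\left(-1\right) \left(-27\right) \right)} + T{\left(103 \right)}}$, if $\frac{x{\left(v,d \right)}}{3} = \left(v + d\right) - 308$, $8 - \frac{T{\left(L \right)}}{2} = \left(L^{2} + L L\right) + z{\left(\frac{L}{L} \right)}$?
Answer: $- \frac{1}{43880} \approx -2.2789 \cdot 10^{-5}$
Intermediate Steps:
$T{\left(L \right)} = 50 - 4 L^{2}$ ($T{\left(L \right)} = 16 - 2 \left(\left(L^{2} + L L\right) - 17\right) = 16 - 2 \left(\left(L^{2} + L^{2}\right) - 17\right) = 16 - 2 \left(2 L^{2} - 17\right) = 16 - 2 \left(-17 + 2 L^{2}\right) = 16 - \left(-34 + 4 L^{2}\right) = 50 - 4 L^{2}$)
$x{\left(v,d \right)} = -924 + 3 d + 3 v$ ($x{\left(v,d \right)} = 3 \left(\left(v + d\right) - 308\right) = 3 \left(\left(d + v\right) - 308\right) = 3 \left(-308 + d + v\right) = -924 + 3 d + 3 v$)
$\frac{1}{x{\left(-217,\left(-1\right) \left(-27\right) \right)} + T{\left(103 \right)}} = \frac{1}{\left(-924 + 3 \left(\left(-1\right) \left(-27\right)\right) + 3 \left(-217\right)\right) + \left(50 - 4 \cdot 103^{2}\right)} = \frac{1}{\left(-924 + 3 \cdot 27 - 651\right) + \left(50 - 42436\right)} = \frac{1}{\left(-924 + 81 - 651\right) + \left(50 - 42436\right)} = \frac{1}{-1494 - 42386} = \frac{1}{-43880} = - \frac{1}{43880}$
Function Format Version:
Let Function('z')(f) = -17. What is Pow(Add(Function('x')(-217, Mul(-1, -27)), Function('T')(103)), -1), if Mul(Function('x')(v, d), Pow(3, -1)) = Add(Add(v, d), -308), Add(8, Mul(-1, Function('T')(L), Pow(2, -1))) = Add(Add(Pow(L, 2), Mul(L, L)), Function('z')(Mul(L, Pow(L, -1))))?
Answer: Rational(-1, 43880) ≈ -2.2789e-5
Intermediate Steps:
Function('T')(L) = Add(50, Mul(-4, Pow(L, 2))) (Function('T')(L) = Add(16, Mul(-2, Add(Add(Pow(L, 2), Mul(L, L)), -17))) = Add(16, Mul(-2, Add(Add(Pow(L, 2), Pow(L, 2)), -17))) = Add(16, Mul(-2, Add(Mul(2, Pow(L, 2)), -17))) = Add(16, Mul(-2, Add(-17, Mul(2, Pow(L, 2))))) = Add(16, Add(34, Mul(-4, Pow(L, 2)))) = Add(50, Mul(-4, Pow(L, 2))))
Function('x')(v, d) = Add(-924, Mul(3, d), Mul(3, v)) (Function('x')(v, d) = Mul(3, Add(Add(v, d), -308)) = Mul(3, Add(Add(d, v), -308)) = Mul(3, Add(-308, d, v)) = Add(-924, Mul(3, d), Mul(3, v)))
Pow(Add(Function('x')(-217, Mul(-1, -27)), Function('T')(103)), -1) = Pow(Add(Add(-924, Mul(3, Mul(-1, -27)), Mul(3, -217)), Add(50, Mul(-4, Pow(103, 2)))), -1) = Pow(Add(Add(-924, Mul(3, 27), -651), Add(50, Mul(-4, 10609))), -1) = Pow(Add(Add(-924, 81, -651), Add(50, -42436)), -1) = Pow(Add(-1494, -42386), -1) = Pow(-43880, -1) = Rational(-1, 43880)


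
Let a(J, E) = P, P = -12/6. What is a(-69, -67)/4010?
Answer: -1/2005 ≈ -0.00049875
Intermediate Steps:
P = -2 (P = -12*1/6 = -2)
a(J, E) = -2
a(-69, -67)/4010 = -2/4010 = -2*1/4010 = -1/2005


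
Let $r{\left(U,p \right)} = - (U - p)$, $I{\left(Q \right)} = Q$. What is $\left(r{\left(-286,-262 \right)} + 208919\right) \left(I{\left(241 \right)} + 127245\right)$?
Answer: $26637307298$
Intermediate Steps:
$r{\left(U,p \right)} = p - U$
$\left(r{\left(-286,-262 \right)} + 208919\right) \left(I{\left(241 \right)} + 127245\right) = \left(\left(-262 - -286\right) + 208919\right) \left(241 + 127245\right) = \left(\left(-262 + 286\right) + 208919\right) 127486 = \left(24 + 208919\right) 127486 = 208943 \cdot 127486 = 26637307298$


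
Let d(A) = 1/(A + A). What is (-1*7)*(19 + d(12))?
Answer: -3199/24 ≈ -133.29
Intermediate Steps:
d(A) = 1/(2*A)
(-1*7)*(19 + d(12)) = (-1*7)*(19 + (½)/12) = -7*(19 + (½)*(1/12)) = -7*(19 + 1/24) = -7*457/24 = -3199/24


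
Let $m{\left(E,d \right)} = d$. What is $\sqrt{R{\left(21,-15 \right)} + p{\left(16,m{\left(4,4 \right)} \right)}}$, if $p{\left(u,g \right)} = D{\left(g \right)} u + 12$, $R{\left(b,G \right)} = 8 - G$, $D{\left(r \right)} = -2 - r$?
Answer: $i \sqrt{61} \approx 7.8102 i$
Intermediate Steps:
$p{\left(u,g \right)} = 12 + u \left(-2 - g\right)$ ($p{\left(u,g \right)} = \left(-2 - g\right) u + 12 = u \left(-2 - g\right) + 12 = 12 + u \left(-2 - g\right)$)
$\sqrt{R{\left(21,-15 \right)} + p{\left(16,m{\left(4,4 \right)} \right)}} = \sqrt{\left(8 - -15\right) + \left(12 - 16 \left(2 + 4\right)\right)} = \sqrt{\left(8 + 15\right) + \left(12 - 16 \cdot 6\right)} = \sqrt{23 + \left(12 - 96\right)} = \sqrt{23 - 84} = \sqrt{-61} = i \sqrt{61}$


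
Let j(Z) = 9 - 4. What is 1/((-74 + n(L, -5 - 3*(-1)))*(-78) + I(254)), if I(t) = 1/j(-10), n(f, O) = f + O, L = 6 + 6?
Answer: 5/24961 ≈ 0.00020031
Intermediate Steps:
j(Z) = 5
L = 12
n(f, O) = O + f
I(t) = ⅕ (I(t) = 1/5 = ⅕)
1/((-74 + n(L, -5 - 3*(-1)))*(-78) + I(254)) = 1/((-74 + ((-5 - 3*(-1)) + 12))*(-78) + ⅕) = 1/((-74 + ((-5 + 3) + 12))*(-78) + ⅕) = 1/((-74 + (-2 + 12))*(-78) + ⅕) = 1/((-74 + 10)*(-78) + ⅕) = 1/(-64*(-78) + ⅕) = 1/(4992 + ⅕) = 1/(24961/5) = 5/24961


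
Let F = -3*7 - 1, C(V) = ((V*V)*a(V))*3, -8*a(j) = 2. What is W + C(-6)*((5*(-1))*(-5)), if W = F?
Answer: -697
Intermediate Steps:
a(j) = -¼ (a(j) = -⅛*2 = -¼)
C(V) = -3*V²/4 (C(V) = ((V*V)*(-¼))*3 = (V²*(-¼))*3 = -V²/4*3 = -3*V²/4)
F = -22 (F = -21 - 1 = -22)
W = -22
W + C(-6)*((5*(-1))*(-5)) = -22 + (-¾*(-6)²)*((5*(-1))*(-5)) = -22 + (-¾*36)*(-5*(-5)) = -22 - 27*25 = -22 - 675 = -697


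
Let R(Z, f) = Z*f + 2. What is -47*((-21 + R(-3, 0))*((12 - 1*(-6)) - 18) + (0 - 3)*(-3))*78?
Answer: -32994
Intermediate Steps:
R(Z, f) = 2 + Z*f
-47*((-21 + R(-3, 0))*((12 - 1*(-6)) - 18) + (0 - 3)*(-3))*78 = -47*((-21 + (2 - 3*0))*((12 - 1*(-6)) - 18) + (0 - 3)*(-3))*78 = -47*((-21 + (2 + 0))*((12 + 6) - 18) - 3*(-3))*78 = -47*((-21 + 2)*(18 - 18) + 9)*78 = -47*(-19*0 + 9)*78 = -47*(0 + 9)*78 = -47*9*78 = -423*78 = -32994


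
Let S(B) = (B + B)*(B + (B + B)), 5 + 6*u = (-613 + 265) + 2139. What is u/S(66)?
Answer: 893/78408 ≈ 0.011389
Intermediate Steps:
u = 893/3 (u = -⅚ + ((-613 + 265) + 2139)/6 = -⅚ + (-348 + 2139)/6 = -⅚ + (⅙)*1791 = -⅚ + 597/2 = 893/3 ≈ 297.67)
S(B) = 6*B² (S(B) = (2*B)*(B + 2*B) = (2*B)*(3*B) = 6*B²)
u/S(66) = 893/(3*((6*66²))) = 893/(3*((6*4356))) = (893/3)/26136 = (893/3)*(1/26136) = 893/78408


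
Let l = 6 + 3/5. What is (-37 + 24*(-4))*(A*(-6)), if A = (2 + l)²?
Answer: 1475502/25 ≈ 59020.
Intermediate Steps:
l = 33/5 (l = 6 + 3*(⅕) = 6 + ⅗ = 33/5 ≈ 6.6000)
A = 1849/25 (A = (2 + 33/5)² = (43/5)² = 1849/25 ≈ 73.960)
(-37 + 24*(-4))*(A*(-6)) = (-37 + 24*(-4))*((1849/25)*(-6)) = (-37 - 96)*(-11094/25) = -133*(-11094/25) = 1475502/25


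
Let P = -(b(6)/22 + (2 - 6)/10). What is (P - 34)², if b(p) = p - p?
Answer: 28224/25 ≈ 1129.0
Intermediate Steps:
b(p) = 0
P = ⅖ (P = -(0/22 + (2 - 6)/10) = -(0*(1/22) - 4*⅒) = -(0 - ⅖) = -1*(-⅖) = ⅖ ≈ 0.40000)
(P - 34)² = (⅖ - 34)² = (-168/5)² = 28224/25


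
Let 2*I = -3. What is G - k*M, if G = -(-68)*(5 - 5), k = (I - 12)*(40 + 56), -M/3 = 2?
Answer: -7776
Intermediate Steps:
M = -6 (M = -3*2 = -6)
I = -3/2 (I = (1/2)*(-3) = -3/2 ≈ -1.5000)
k = -1296 (k = (-3/2 - 12)*(40 + 56) = -27/2*96 = -1296)
G = 0 (G = -(-68)*0 = -17*0 = 0)
G - k*M = 0 - (-1296)*(-6) = 0 - 1*7776 = 0 - 7776 = -7776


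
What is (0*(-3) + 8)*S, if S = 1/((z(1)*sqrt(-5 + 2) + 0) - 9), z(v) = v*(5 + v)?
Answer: -8/21 - 16*I*sqrt(3)/63 ≈ -0.38095 - 0.43989*I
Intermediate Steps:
S = 1/(-9 + 6*I*sqrt(3)) (S = 1/(((1*(5 + 1))*sqrt(-5 + 2) + 0) - 9) = 1/(((1*6)*sqrt(-3) + 0) - 9) = 1/((6*(I*sqrt(3)) + 0) - 9) = 1/((6*I*sqrt(3) + 0) - 9) = 1/(6*I*sqrt(3) - 9) = 1/(-9 + 6*I*sqrt(3)) ≈ -0.047619 - 0.054986*I)
(0*(-3) + 8)*S = (0*(-3) + 8)*(-1/21 - 2*I*sqrt(3)/63) = (0 + 8)*(-1/21 - 2*I*sqrt(3)/63) = 8*(-1/21 - 2*I*sqrt(3)/63) = -8/21 - 16*I*sqrt(3)/63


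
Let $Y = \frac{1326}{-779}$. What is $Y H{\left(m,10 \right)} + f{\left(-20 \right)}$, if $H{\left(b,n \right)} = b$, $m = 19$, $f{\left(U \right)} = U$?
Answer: $- \frac{2146}{41} \approx -52.341$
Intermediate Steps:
$Y = - \frac{1326}{779}$ ($Y = 1326 \left(- \frac{1}{779}\right) = - \frac{1326}{779} \approx -1.7022$)
$Y H{\left(m,10 \right)} + f{\left(-20 \right)} = \left(- \frac{1326}{779}\right) 19 - 20 = - \frac{1326}{41} - 20 = - \frac{2146}{41}$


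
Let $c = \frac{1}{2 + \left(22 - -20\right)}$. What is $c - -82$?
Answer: $\frac{3609}{44} \approx 82.023$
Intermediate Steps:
$c = \frac{1}{44}$ ($c = \frac{1}{2 + \left(22 + 20\right)} = \frac{1}{2 + 42} = \frac{1}{44} \approx 0.022727$)
$c - -82 = \frac{1}{44} - -82 = \frac{1}{44} + 82 = \frac{3609}{44}$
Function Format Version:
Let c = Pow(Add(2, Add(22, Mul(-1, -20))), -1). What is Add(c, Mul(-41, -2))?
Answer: Rational(3609, 44) ≈ 82.023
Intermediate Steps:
c = Rational(1, 44) (c = Pow(Add(2, Add(22, 20)), -1) = Pow(Add(2, 42), -1) = Pow(44, -1) = Rational(1, 44) ≈ 0.022727)
Add(c, Mul(-41, -2)) = Add(Rational(1, 44), Mul(-41, -2)) = Add(Rational(1, 44), 82) = Rational(3609, 44)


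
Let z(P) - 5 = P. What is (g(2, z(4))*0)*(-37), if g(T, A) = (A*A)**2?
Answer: 0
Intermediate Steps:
z(P) = 5 + P
g(T, A) = A**4 (g(T, A) = (A**2)**2 = A**4)
(g(2, z(4))*0)*(-37) = ((5 + 4)**4*0)*(-37) = (9**4*0)*(-37) = (6561*0)*(-37) = 0*(-37) = 0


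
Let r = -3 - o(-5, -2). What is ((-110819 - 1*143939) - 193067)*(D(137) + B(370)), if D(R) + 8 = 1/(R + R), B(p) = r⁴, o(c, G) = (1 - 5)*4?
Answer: -3503569187475/274 ≈ -1.2787e+10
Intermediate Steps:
o(c, G) = -16 (o(c, G) = -4*4 = -16)
r = 13 (r = -3 - 1*(-16) = -3 + 16 = 13)
B(p) = 28561 (B(p) = 13⁴ = 28561)
D(R) = -8 + 1/(2*R) (D(R) = -8 + 1/(R + R) = -8 + 1/(2*R))
((-110819 - 1*143939) - 193067)*(D(137) + B(370)) = ((-110819 - 1*143939) - 193067)*((-8 + (½)/137) + 28561) = ((-110819 - 143939) - 193067)*((-8 + (½)*(1/137)) + 28561) = (-254758 - 193067)*((-8 + 1/274) + 28561) = -447825*(-2191/274 + 28561) = -447825*7823523/274 = -3503569187475/274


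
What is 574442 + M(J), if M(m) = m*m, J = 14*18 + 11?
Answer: 643611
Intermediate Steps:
J = 263 (J = 252 + 11 = 263)
M(m) = m²
574442 + M(J) = 574442 + 263² = 574442 + 69169 = 643611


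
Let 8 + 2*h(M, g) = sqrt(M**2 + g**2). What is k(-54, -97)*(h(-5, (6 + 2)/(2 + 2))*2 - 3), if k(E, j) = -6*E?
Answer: -3564 + 324*sqrt(29) ≈ -1819.2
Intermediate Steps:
h(M, g) = -4 + sqrt(M**2 + g**2)/2
k(-54, -97)*(h(-5, (6 + 2)/(2 + 2))*2 - 3) = (-6*(-54))*((-4 + sqrt((-5)**2 + ((6 + 2)/(2 + 2))**2)/2)*2 - 3) = 324*((-4 + sqrt(25 + (8/4)**2)/2)*2 - 3) = 324*((-4 + sqrt(25 + (8*(1/4))**2)/2)*2 - 3) = 324*((-4 + sqrt(25 + 2**2)/2)*2 - 3) = 324*((-4 + sqrt(25 + 4)/2)*2 - 3) = 324*((-4 + sqrt(29)/2)*2 - 3) = 324*((-8 + sqrt(29)) - 3) = 324*(-11 + sqrt(29)) = -3564 + 324*sqrt(29)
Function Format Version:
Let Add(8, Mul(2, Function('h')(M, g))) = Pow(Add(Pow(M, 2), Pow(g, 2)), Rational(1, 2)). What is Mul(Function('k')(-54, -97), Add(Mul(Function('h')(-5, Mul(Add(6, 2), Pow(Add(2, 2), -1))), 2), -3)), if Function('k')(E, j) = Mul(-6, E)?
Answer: Add(-3564, Mul(324, Pow(29, Rational(1, 2)))) ≈ -1819.2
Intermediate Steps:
Function('h')(M, g) = Add(-4, Mul(Rational(1, 2), Pow(Add(Pow(M, 2), Pow(g, 2)), Rational(1, 2))))
Mul(Function('k')(-54, -97), Add(Mul(Function('h')(-5, Mul(Add(6, 2), Pow(Add(2, 2), -1))), 2), -3)) = Mul(Mul(-6, -54), Add(Mul(Add(-4, Mul(Rational(1, 2), Pow(Add(Pow(-5, 2), Pow(Mul(Add(6, 2), Pow(Add(2, 2), -1)), 2)), Rational(1, 2)))), 2), -3)) = Mul(324, Add(Mul(Add(-4, Mul(Rational(1, 2), Pow(Add(25, Pow(Mul(8, Pow(4, -1)), 2)), Rational(1, 2)))), 2), -3)) = Mul(324, Add(Mul(Add(-4, Mul(Rational(1, 2), Pow(Add(25, Pow(Mul(8, Rational(1, 4)), 2)), Rational(1, 2)))), 2), -3)) = Mul(324, Add(Mul(Add(-4, Mul(Rational(1, 2), Pow(Add(25, Pow(2, 2)), Rational(1, 2)))), 2), -3)) = Mul(324, Add(Mul(Add(-4, Mul(Rational(1, 2), Pow(Add(25, 4), Rational(1, 2)))), 2), -3)) = Mul(324, Add(Mul(Add(-4, Mul(Rational(1, 2), Pow(29, Rational(1, 2)))), 2), -3)) = Mul(324, Add(Add(-8, Pow(29, Rational(1, 2))), -3)) = Mul(324, Add(-11, Pow(29, Rational(1, 2)))) = Add(-3564, Mul(324, Pow(29, Rational(1, 2))))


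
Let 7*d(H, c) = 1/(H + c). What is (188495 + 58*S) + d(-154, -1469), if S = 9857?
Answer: 8636643560/11361 ≈ 7.6020e+5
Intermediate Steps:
d(H, c) = 1/(7*(H + c))
(188495 + 58*S) + d(-154, -1469) = (188495 + 58*9857) + 1/(7*(-154 - 1469)) = (188495 + 571706) + (1/7)/(-1623) = 760201 + (1/7)*(-1/1623) = 760201 - 1/11361 = 8636643560/11361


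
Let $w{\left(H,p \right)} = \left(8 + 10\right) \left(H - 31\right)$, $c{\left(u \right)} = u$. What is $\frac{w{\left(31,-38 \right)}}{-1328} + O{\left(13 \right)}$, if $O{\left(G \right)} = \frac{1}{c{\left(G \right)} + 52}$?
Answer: $\frac{1}{65} \approx 0.015385$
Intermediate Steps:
$w{\left(H,p \right)} = -558 + 18 H$ ($w{\left(H,p \right)} = 18 \left(-31 + H\right) = -558 + 18 H$)
$O{\left(G \right)} = \frac{1}{52 + G}$ ($O{\left(G \right)} = \frac{1}{G + 52} = \frac{1}{52 + G}$)
$\frac{w{\left(31,-38 \right)}}{-1328} + O{\left(13 \right)} = \frac{-558 + 18 \cdot 31}{-1328} + \frac{1}{52 + 13} = \left(-558 + 558\right) \left(- \frac{1}{1328}\right) + \frac{1}{65} = 0 \left(- \frac{1}{1328}\right) + \frac{1}{65} = 0 + \frac{1}{65} = \frac{1}{65}$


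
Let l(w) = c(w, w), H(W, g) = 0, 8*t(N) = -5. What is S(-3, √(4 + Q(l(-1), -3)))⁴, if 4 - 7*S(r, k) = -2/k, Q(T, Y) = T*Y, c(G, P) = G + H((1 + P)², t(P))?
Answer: 15248/117649 + 3712*√7/117649 ≈ 0.21308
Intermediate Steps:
t(N) = -5/8 (t(N) = (⅛)*(-5) = -5/8)
c(G, P) = G (c(G, P) = G + 0 = G)
l(w) = w
S(r, k) = 4/7 + 2/(7*k) (S(r, k) = 4/7 - (-2)/(7*k) = 4/7 + 2/(7*k))
S(-3, √(4 + Q(l(-1), -3)))⁴ = (2*(1 + 2*√(4 - 1*(-3)))/(7*(√(4 - 1*(-3)))))⁴ = (2*(1 + 2*√(4 + 3))/(7*(√(4 + 3))))⁴ = (2*(1 + 2*√7)/(7*(√7)))⁴ = (2*(√7/7)*(1 + 2*√7)/7)⁴ = (2*√7*(1 + 2*√7)/49)⁴ = 16*(1 + 2*√7)⁴/117649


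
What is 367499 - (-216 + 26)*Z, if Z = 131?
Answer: 392389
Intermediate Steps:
367499 - (-216 + 26)*Z = 367499 - (-216 + 26)*131 = 367499 - (-190)*131 = 367499 - 1*(-24890) = 367499 + 24890 = 392389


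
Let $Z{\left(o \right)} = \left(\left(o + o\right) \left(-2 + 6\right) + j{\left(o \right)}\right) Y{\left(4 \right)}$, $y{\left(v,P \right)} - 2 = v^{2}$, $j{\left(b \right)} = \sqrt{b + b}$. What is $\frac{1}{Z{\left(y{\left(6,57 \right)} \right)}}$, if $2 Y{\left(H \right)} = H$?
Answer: $\frac{2}{1215} - \frac{\sqrt{19}}{92340} \approx 0.0015989$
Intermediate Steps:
$Y{\left(H \right)} = \frac{H}{2}$
$j{\left(b \right)} = \sqrt{2} \sqrt{b}$ ($j{\left(b \right)} = \sqrt{2 b} = \sqrt{2} \sqrt{b}$)
$y{\left(v,P \right)} = 2 + v^{2}$
$Z{\left(o \right)} = 16 o + 2 \sqrt{2} \sqrt{o}$ ($Z{\left(o \right)} = \left(\left(o + o\right) \left(-2 + 6\right) + \sqrt{2} \sqrt{o}\right) \frac{1}{2} \cdot 4 = \left(2 o 4 + \sqrt{2} \sqrt{o}\right) 2 = \left(8 o + \sqrt{2} \sqrt{o}\right) 2 = 16 o + 2 \sqrt{2} \sqrt{o}$)
$\frac{1}{Z{\left(y{\left(6,57 \right)} \right)}} = \frac{1}{16 \left(2 + 6^{2}\right) + 2 \sqrt{2} \sqrt{2 + 6^{2}}} = \frac{1}{16 \left(2 + 36\right) + 2 \sqrt{2} \sqrt{2 + 36}} = \frac{1}{16 \cdot 38 + 2 \sqrt{2} \sqrt{38}} = \frac{1}{608 + 4 \sqrt{19}}$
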